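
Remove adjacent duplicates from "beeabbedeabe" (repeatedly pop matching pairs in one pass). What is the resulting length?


Input: beeabbedeabe
Stack-based adjacent duplicate removal:
  Read 'b': push. Stack: b
  Read 'e': push. Stack: be
  Read 'e': matches stack top 'e' => pop. Stack: b
  Read 'a': push. Stack: ba
  Read 'b': push. Stack: bab
  Read 'b': matches stack top 'b' => pop. Stack: ba
  Read 'e': push. Stack: bae
  Read 'd': push. Stack: baed
  Read 'e': push. Stack: baede
  Read 'a': push. Stack: baedea
  Read 'b': push. Stack: baedeab
  Read 'e': push. Stack: baedeabe
Final stack: "baedeabe" (length 8)

8


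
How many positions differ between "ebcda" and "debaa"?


Comparing "ebcda" and "debaa" position by position:
  Position 0: 'e' vs 'd' => DIFFER
  Position 1: 'b' vs 'e' => DIFFER
  Position 2: 'c' vs 'b' => DIFFER
  Position 3: 'd' vs 'a' => DIFFER
  Position 4: 'a' vs 'a' => same
Positions that differ: 4

4


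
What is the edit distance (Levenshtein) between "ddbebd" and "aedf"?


Computing edit distance: "ddbebd" -> "aedf"
DP table:
           a    e    d    f
      0    1    2    3    4
  d   1    1    2    2    3
  d   2    2    2    2    3
  b   3    3    3    3    3
  e   4    4    3    4    4
  b   5    5    4    4    5
  d   6    6    5    4    5
Edit distance = dp[6][4] = 5

5


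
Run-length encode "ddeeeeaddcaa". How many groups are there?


Input: ddeeeeaddcaa
Scanning for consecutive runs:
  Group 1: 'd' x 2 (positions 0-1)
  Group 2: 'e' x 4 (positions 2-5)
  Group 3: 'a' x 1 (positions 6-6)
  Group 4: 'd' x 2 (positions 7-8)
  Group 5: 'c' x 1 (positions 9-9)
  Group 6: 'a' x 2 (positions 10-11)
Total groups: 6

6


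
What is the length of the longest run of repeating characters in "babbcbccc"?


Input: "babbcbccc"
Scanning for longest run:
  Position 1 ('a'): new char, reset run to 1
  Position 2 ('b'): new char, reset run to 1
  Position 3 ('b'): continues run of 'b', length=2
  Position 4 ('c'): new char, reset run to 1
  Position 5 ('b'): new char, reset run to 1
  Position 6 ('c'): new char, reset run to 1
  Position 7 ('c'): continues run of 'c', length=2
  Position 8 ('c'): continues run of 'c', length=3
Longest run: 'c' with length 3

3


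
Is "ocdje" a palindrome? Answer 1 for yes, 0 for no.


Input: ocdje
Reversed: ejdco
  Compare pos 0 ('o') with pos 4 ('e'): MISMATCH
  Compare pos 1 ('c') with pos 3 ('j'): MISMATCH
Result: not a palindrome

0


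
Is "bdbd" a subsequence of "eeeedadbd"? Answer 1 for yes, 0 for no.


Check if "bdbd" is a subsequence of "eeeedadbd"
Greedy scan:
  Position 0 ('e'): no match needed
  Position 1 ('e'): no match needed
  Position 2 ('e'): no match needed
  Position 3 ('e'): no match needed
  Position 4 ('d'): no match needed
  Position 5 ('a'): no match needed
  Position 6 ('d'): no match needed
  Position 7 ('b'): matches sub[0] = 'b'
  Position 8 ('d'): matches sub[1] = 'd'
Only matched 2/4 characters => not a subsequence

0


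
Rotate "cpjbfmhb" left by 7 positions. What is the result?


Input: "cpjbfmhb", rotate left by 7
First 7 characters: "cpjbfmh"
Remaining characters: "b"
Concatenate remaining + first: "b" + "cpjbfmh" = "bcpjbfmh"

bcpjbfmh


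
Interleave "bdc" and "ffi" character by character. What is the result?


Interleaving "bdc" and "ffi":
  Position 0: 'b' from first, 'f' from second => "bf"
  Position 1: 'd' from first, 'f' from second => "df"
  Position 2: 'c' from first, 'i' from second => "ci"
Result: bfdfci

bfdfci


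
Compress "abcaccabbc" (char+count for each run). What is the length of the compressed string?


Input: abcaccabbc
Runs:
  'a' x 1 => "a1"
  'b' x 1 => "b1"
  'c' x 1 => "c1"
  'a' x 1 => "a1"
  'c' x 2 => "c2"
  'a' x 1 => "a1"
  'b' x 2 => "b2"
  'c' x 1 => "c1"
Compressed: "a1b1c1a1c2a1b2c1"
Compressed length: 16

16


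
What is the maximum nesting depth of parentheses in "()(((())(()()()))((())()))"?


Input: "()(((())(()()()))((())()))"
Tracking depth:
  Position 0 '(': depth becomes 1
  Position 1 ')': depth becomes 0
  Position 2 '(': depth becomes 1
  Position 3 '(': depth becomes 2
  Position 4 '(': depth becomes 3
  Position 5 '(': depth becomes 4
  Position 6 ')': depth becomes 3
  Position 7 ')': depth becomes 2
  Position 8 '(': depth becomes 3
  Position 9 '(': depth becomes 4
  Position 10 ')': depth becomes 3
  Position 11 '(': depth becomes 4
  Position 12 ')': depth becomes 3
  Position 13 '(': depth becomes 4
  Position 14 ')': depth becomes 3
  Position 15 ')': depth becomes 2
  Position 16 ')': depth becomes 1
  Position 17 '(': depth becomes 2
  Position 18 '(': depth becomes 3
  Position 19 '(': depth becomes 4
  Position 20 ')': depth becomes 3
  Position 21 ')': depth becomes 2
  Position 22 '(': depth becomes 3
  Position 23 ')': depth becomes 2
  Position 24 ')': depth becomes 1
  Position 25 ')': depth becomes 0
Maximum depth reached: 4

4


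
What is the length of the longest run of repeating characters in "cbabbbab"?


Input: "cbabbbab"
Scanning for longest run:
  Position 1 ('b'): new char, reset run to 1
  Position 2 ('a'): new char, reset run to 1
  Position 3 ('b'): new char, reset run to 1
  Position 4 ('b'): continues run of 'b', length=2
  Position 5 ('b'): continues run of 'b', length=3
  Position 6 ('a'): new char, reset run to 1
  Position 7 ('b'): new char, reset run to 1
Longest run: 'b' with length 3

3


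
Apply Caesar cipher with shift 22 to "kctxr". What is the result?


Caesar cipher: shift "kctxr" by 22
  'k' (pos 10) + 22 = pos 6 = 'g'
  'c' (pos 2) + 22 = pos 24 = 'y'
  't' (pos 19) + 22 = pos 15 = 'p'
  'x' (pos 23) + 22 = pos 19 = 't'
  'r' (pos 17) + 22 = pos 13 = 'n'
Result: gyptn

gyptn


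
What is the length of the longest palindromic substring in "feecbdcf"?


Input: "feecbdcf"
Checking substrings for palindromes:
  [1:3] "ee" (len 2) => palindrome
Longest palindromic substring: "ee" with length 2

2


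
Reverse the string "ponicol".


Input: ponicol
Reading characters right to left:
  Position 6: 'l'
  Position 5: 'o'
  Position 4: 'c'
  Position 3: 'i'
  Position 2: 'n'
  Position 1: 'o'
  Position 0: 'p'
Reversed: locinop

locinop


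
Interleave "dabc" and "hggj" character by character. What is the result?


Interleaving "dabc" and "hggj":
  Position 0: 'd' from first, 'h' from second => "dh"
  Position 1: 'a' from first, 'g' from second => "ag"
  Position 2: 'b' from first, 'g' from second => "bg"
  Position 3: 'c' from first, 'j' from second => "cj"
Result: dhagbgcj

dhagbgcj


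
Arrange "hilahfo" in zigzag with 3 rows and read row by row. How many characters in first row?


Zigzag "hilahfo" into 3 rows:
Placing characters:
  'h' => row 0
  'i' => row 1
  'l' => row 2
  'a' => row 1
  'h' => row 0
  'f' => row 1
  'o' => row 2
Rows:
  Row 0: "hh"
  Row 1: "iaf"
  Row 2: "lo"
First row length: 2

2


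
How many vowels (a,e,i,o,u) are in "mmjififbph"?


Input: mmjififbph
Checking each character:
  'm' at position 0: consonant
  'm' at position 1: consonant
  'j' at position 2: consonant
  'i' at position 3: vowel (running total: 1)
  'f' at position 4: consonant
  'i' at position 5: vowel (running total: 2)
  'f' at position 6: consonant
  'b' at position 7: consonant
  'p' at position 8: consonant
  'h' at position 9: consonant
Total vowels: 2

2


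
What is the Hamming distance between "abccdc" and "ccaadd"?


Comparing "abccdc" and "ccaadd" position by position:
  Position 0: 'a' vs 'c' => differ
  Position 1: 'b' vs 'c' => differ
  Position 2: 'c' vs 'a' => differ
  Position 3: 'c' vs 'a' => differ
  Position 4: 'd' vs 'd' => same
  Position 5: 'c' vs 'd' => differ
Total differences (Hamming distance): 5

5


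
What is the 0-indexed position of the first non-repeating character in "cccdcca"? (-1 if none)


Input: cccdcca
Character frequencies:
  'a': 1
  'c': 5
  'd': 1
Scanning left to right for freq == 1:
  Position 0 ('c'): freq=5, skip
  Position 1 ('c'): freq=5, skip
  Position 2 ('c'): freq=5, skip
  Position 3 ('d'): unique! => answer = 3

3


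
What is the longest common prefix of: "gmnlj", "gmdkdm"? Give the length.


Words: gmnlj, gmdkdm
  Position 0: all 'g' => match
  Position 1: all 'm' => match
  Position 2: ('n', 'd') => mismatch, stop
LCP = "gm" (length 2)

2


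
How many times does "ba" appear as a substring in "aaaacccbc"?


Searching for "ba" in "aaaacccbc"
Scanning each position:
  Position 0: "aa" => no
  Position 1: "aa" => no
  Position 2: "aa" => no
  Position 3: "ac" => no
  Position 4: "cc" => no
  Position 5: "cc" => no
  Position 6: "cb" => no
  Position 7: "bc" => no
Total occurrences: 0

0


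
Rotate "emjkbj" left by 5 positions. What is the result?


Input: "emjkbj", rotate left by 5
First 5 characters: "emjkb"
Remaining characters: "j"
Concatenate remaining + first: "j" + "emjkb" = "jemjkb"

jemjkb


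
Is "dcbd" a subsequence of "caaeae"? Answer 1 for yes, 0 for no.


Check if "dcbd" is a subsequence of "caaeae"
Greedy scan:
  Position 0 ('c'): no match needed
  Position 1 ('a'): no match needed
  Position 2 ('a'): no match needed
  Position 3 ('e'): no match needed
  Position 4 ('a'): no match needed
  Position 5 ('e'): no match needed
Only matched 0/4 characters => not a subsequence

0


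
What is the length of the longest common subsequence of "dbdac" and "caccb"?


LCS of "dbdac" and "caccb"
DP table:
           c    a    c    c    b
      0    0    0    0    0    0
  d   0    0    0    0    0    0
  b   0    0    0    0    0    1
  d   0    0    0    0    0    1
  a   0    0    1    1    1    1
  c   0    1    1    2    2    2
LCS length = dp[5][5] = 2

2


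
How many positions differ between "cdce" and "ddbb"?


Comparing "cdce" and "ddbb" position by position:
  Position 0: 'c' vs 'd' => DIFFER
  Position 1: 'd' vs 'd' => same
  Position 2: 'c' vs 'b' => DIFFER
  Position 3: 'e' vs 'b' => DIFFER
Positions that differ: 3

3


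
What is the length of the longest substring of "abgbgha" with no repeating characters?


Input: "abgbgha"
Sliding window (track last position of each char):
  Position 0 ('a'): window [0,0] length 1 -- new best
  Position 1 ('b'): window [0,1] length 2 -- new best
  Position 2 ('g'): window [0,2] length 3 -- new best
  Position 3 ('b'): repeat (last at 1), move window start to 2
  Position 3 ('b'): window [2,3] length 2
  Position 4 ('g'): repeat (last at 2), move window start to 3
  Position 4 ('g'): window [3,4] length 2
  Position 5 ('h'): window [3,5] length 3
  Position 6 ('a'): window [3,6] length 4 -- new best
Longest substring with no repeats: "bgha" with length 4

4


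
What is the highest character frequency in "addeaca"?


Input: addeaca
Character counts:
  'a': 3
  'c': 1
  'd': 2
  'e': 1
Maximum frequency: 3

3


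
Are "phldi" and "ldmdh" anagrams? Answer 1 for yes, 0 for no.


Strings: "phldi", "ldmdh"
Sorted first:  dhilp
Sorted second: ddhlm
Differ at position 1: 'h' vs 'd' => not anagrams

0


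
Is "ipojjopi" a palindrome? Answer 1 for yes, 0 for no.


Input: ipojjopi
Reversed: ipojjopi
  Compare pos 0 ('i') with pos 7 ('i'): match
  Compare pos 1 ('p') with pos 6 ('p'): match
  Compare pos 2 ('o') with pos 5 ('o'): match
  Compare pos 3 ('j') with pos 4 ('j'): match
Result: palindrome

1


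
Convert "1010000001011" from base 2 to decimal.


Input: "1010000001011" in base 2
Positional expansion:
  Digit '1' (value 1) x 2^12 = 4096
  Digit '0' (value 0) x 2^11 = 0
  Digit '1' (value 1) x 2^10 = 1024
  Digit '0' (value 0) x 2^9 = 0
  Digit '0' (value 0) x 2^8 = 0
  Digit '0' (value 0) x 2^7 = 0
  Digit '0' (value 0) x 2^6 = 0
  Digit '0' (value 0) x 2^5 = 0
  Digit '0' (value 0) x 2^4 = 0
  Digit '1' (value 1) x 2^3 = 8
  Digit '0' (value 0) x 2^2 = 0
  Digit '1' (value 1) x 2^1 = 2
  Digit '1' (value 1) x 2^0 = 1
Sum = 5131

5131


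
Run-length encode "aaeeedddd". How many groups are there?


Input: aaeeedddd
Scanning for consecutive runs:
  Group 1: 'a' x 2 (positions 0-1)
  Group 2: 'e' x 3 (positions 2-4)
  Group 3: 'd' x 4 (positions 5-8)
Total groups: 3

3


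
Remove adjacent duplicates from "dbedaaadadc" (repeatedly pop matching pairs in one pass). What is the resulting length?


Input: dbedaaadadc
Stack-based adjacent duplicate removal:
  Read 'd': push. Stack: d
  Read 'b': push. Stack: db
  Read 'e': push. Stack: dbe
  Read 'd': push. Stack: dbed
  Read 'a': push. Stack: dbeda
  Read 'a': matches stack top 'a' => pop. Stack: dbed
  Read 'a': push. Stack: dbeda
  Read 'd': push. Stack: dbedad
  Read 'a': push. Stack: dbedada
  Read 'd': push. Stack: dbedadad
  Read 'c': push. Stack: dbedadadc
Final stack: "dbedadadc" (length 9)

9


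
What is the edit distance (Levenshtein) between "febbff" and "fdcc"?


Computing edit distance: "febbff" -> "fdcc"
DP table:
           f    d    c    c
      0    1    2    3    4
  f   1    0    1    2    3
  e   2    1    1    2    3
  b   3    2    2    2    3
  b   4    3    3    3    3
  f   5    4    4    4    4
  f   6    5    5    5    5
Edit distance = dp[6][4] = 5

5


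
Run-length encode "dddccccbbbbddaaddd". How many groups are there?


Input: dddccccbbbbddaaddd
Scanning for consecutive runs:
  Group 1: 'd' x 3 (positions 0-2)
  Group 2: 'c' x 4 (positions 3-6)
  Group 3: 'b' x 4 (positions 7-10)
  Group 4: 'd' x 2 (positions 11-12)
  Group 5: 'a' x 2 (positions 13-14)
  Group 6: 'd' x 3 (positions 15-17)
Total groups: 6

6


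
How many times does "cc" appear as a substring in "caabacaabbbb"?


Searching for "cc" in "caabacaabbbb"
Scanning each position:
  Position 0: "ca" => no
  Position 1: "aa" => no
  Position 2: "ab" => no
  Position 3: "ba" => no
  Position 4: "ac" => no
  Position 5: "ca" => no
  Position 6: "aa" => no
  Position 7: "ab" => no
  Position 8: "bb" => no
  Position 9: "bb" => no
  Position 10: "bb" => no
Total occurrences: 0

0


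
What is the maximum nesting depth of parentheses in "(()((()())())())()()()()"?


Input: "(()((()())())())()()()()"
Tracking depth:
  Position 0 '(': depth becomes 1
  Position 1 '(': depth becomes 2
  Position 2 ')': depth becomes 1
  Position 3 '(': depth becomes 2
  Position 4 '(': depth becomes 3
  Position 5 '(': depth becomes 4
  Position 6 ')': depth becomes 3
  Position 7 '(': depth becomes 4
  Position 8 ')': depth becomes 3
  Position 9 ')': depth becomes 2
  Position 10 '(': depth becomes 3
  Position 11 ')': depth becomes 2
  Position 12 ')': depth becomes 1
  Position 13 '(': depth becomes 2
  Position 14 ')': depth becomes 1
  Position 15 ')': depth becomes 0
  Position 16 '(': depth becomes 1
  Position 17 ')': depth becomes 0
  Position 18 '(': depth becomes 1
  Position 19 ')': depth becomes 0
  Position 20 '(': depth becomes 1
  Position 21 ')': depth becomes 0
  Position 22 '(': depth becomes 1
  Position 23 ')': depth becomes 0
Maximum depth reached: 4

4


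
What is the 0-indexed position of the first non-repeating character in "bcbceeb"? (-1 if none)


Input: bcbceeb
Character frequencies:
  'b': 3
  'c': 2
  'e': 2
Scanning left to right for freq == 1:
  Position 0 ('b'): freq=3, skip
  Position 1 ('c'): freq=2, skip
  Position 2 ('b'): freq=3, skip
  Position 3 ('c'): freq=2, skip
  Position 4 ('e'): freq=2, skip
  Position 5 ('e'): freq=2, skip
  Position 6 ('b'): freq=3, skip
  No unique character found => answer = -1

-1


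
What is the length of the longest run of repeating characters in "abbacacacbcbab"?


Input: "abbacacacbcbab"
Scanning for longest run:
  Position 1 ('b'): new char, reset run to 1
  Position 2 ('b'): continues run of 'b', length=2
  Position 3 ('a'): new char, reset run to 1
  Position 4 ('c'): new char, reset run to 1
  Position 5 ('a'): new char, reset run to 1
  Position 6 ('c'): new char, reset run to 1
  Position 7 ('a'): new char, reset run to 1
  Position 8 ('c'): new char, reset run to 1
  Position 9 ('b'): new char, reset run to 1
  Position 10 ('c'): new char, reset run to 1
  Position 11 ('b'): new char, reset run to 1
  Position 12 ('a'): new char, reset run to 1
  Position 13 ('b'): new char, reset run to 1
Longest run: 'b' with length 2

2


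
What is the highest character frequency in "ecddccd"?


Input: ecddccd
Character counts:
  'c': 3
  'd': 3
  'e': 1
Maximum frequency: 3

3


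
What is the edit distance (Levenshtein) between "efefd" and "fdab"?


Computing edit distance: "efefd" -> "fdab"
DP table:
           f    d    a    b
      0    1    2    3    4
  e   1    1    2    3    4
  f   2    1    2    3    4
  e   3    2    2    3    4
  f   4    3    3    3    4
  d   5    4    3    4    4
Edit distance = dp[5][4] = 4

4


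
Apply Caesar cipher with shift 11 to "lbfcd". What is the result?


Caesar cipher: shift "lbfcd" by 11
  'l' (pos 11) + 11 = pos 22 = 'w'
  'b' (pos 1) + 11 = pos 12 = 'm'
  'f' (pos 5) + 11 = pos 16 = 'q'
  'c' (pos 2) + 11 = pos 13 = 'n'
  'd' (pos 3) + 11 = pos 14 = 'o'
Result: wmqno

wmqno


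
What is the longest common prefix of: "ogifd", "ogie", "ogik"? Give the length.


Words: ogifd, ogie, ogik
  Position 0: all 'o' => match
  Position 1: all 'g' => match
  Position 2: all 'i' => match
  Position 3: ('f', 'e', 'k') => mismatch, stop
LCP = "ogi" (length 3)

3


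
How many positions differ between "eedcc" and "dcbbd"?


Comparing "eedcc" and "dcbbd" position by position:
  Position 0: 'e' vs 'd' => DIFFER
  Position 1: 'e' vs 'c' => DIFFER
  Position 2: 'd' vs 'b' => DIFFER
  Position 3: 'c' vs 'b' => DIFFER
  Position 4: 'c' vs 'd' => DIFFER
Positions that differ: 5

5


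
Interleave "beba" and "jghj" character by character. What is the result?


Interleaving "beba" and "jghj":
  Position 0: 'b' from first, 'j' from second => "bj"
  Position 1: 'e' from first, 'g' from second => "eg"
  Position 2: 'b' from first, 'h' from second => "bh"
  Position 3: 'a' from first, 'j' from second => "aj"
Result: bjegbhaj

bjegbhaj


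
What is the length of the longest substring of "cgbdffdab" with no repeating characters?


Input: "cgbdffdab"
Sliding window (track last position of each char):
  Position 0 ('c'): window [0,0] length 1 -- new best
  Position 1 ('g'): window [0,1] length 2 -- new best
  Position 2 ('b'): window [0,2] length 3 -- new best
  Position 3 ('d'): window [0,3] length 4 -- new best
  Position 4 ('f'): window [0,4] length 5 -- new best
  Position 5 ('f'): repeat (last at 4), move window start to 5
  Position 5 ('f'): window [5,5] length 1
  Position 6 ('d'): window [5,6] length 2
  Position 7 ('a'): window [5,7] length 3
  Position 8 ('b'): window [5,8] length 4
Longest substring with no repeats: "cgbdf" with length 5

5


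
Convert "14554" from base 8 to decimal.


Input: "14554" in base 8
Positional expansion:
  Digit '1' (value 1) x 8^4 = 4096
  Digit '4' (value 4) x 8^3 = 2048
  Digit '5' (value 5) x 8^2 = 320
  Digit '5' (value 5) x 8^1 = 40
  Digit '4' (value 4) x 8^0 = 4
Sum = 6508

6508


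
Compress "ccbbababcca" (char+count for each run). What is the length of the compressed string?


Input: ccbbababcca
Runs:
  'c' x 2 => "c2"
  'b' x 2 => "b2"
  'a' x 1 => "a1"
  'b' x 1 => "b1"
  'a' x 1 => "a1"
  'b' x 1 => "b1"
  'c' x 2 => "c2"
  'a' x 1 => "a1"
Compressed: "c2b2a1b1a1b1c2a1"
Compressed length: 16

16


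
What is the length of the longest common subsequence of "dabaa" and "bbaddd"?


LCS of "dabaa" and "bbaddd"
DP table:
           b    b    a    d    d    d
      0    0    0    0    0    0    0
  d   0    0    0    0    1    1    1
  a   0    0    0    1    1    1    1
  b   0    1    1    1    1    1    1
  a   0    1    1    2    2    2    2
  a   0    1    1    2    2    2    2
LCS length = dp[5][6] = 2

2


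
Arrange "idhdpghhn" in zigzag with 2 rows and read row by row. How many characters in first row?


Zigzag "idhdpghhn" into 2 rows:
Placing characters:
  'i' => row 0
  'd' => row 1
  'h' => row 0
  'd' => row 1
  'p' => row 0
  'g' => row 1
  'h' => row 0
  'h' => row 1
  'n' => row 0
Rows:
  Row 0: "ihphn"
  Row 1: "ddgh"
First row length: 5

5


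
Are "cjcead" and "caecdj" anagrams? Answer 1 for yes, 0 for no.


Strings: "cjcead", "caecdj"
Sorted first:  accdej
Sorted second: accdej
Sorted forms match => anagrams

1


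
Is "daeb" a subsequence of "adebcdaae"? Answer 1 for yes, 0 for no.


Check if "daeb" is a subsequence of "adebcdaae"
Greedy scan:
  Position 0 ('a'): no match needed
  Position 1 ('d'): matches sub[0] = 'd'
  Position 2 ('e'): no match needed
  Position 3 ('b'): no match needed
  Position 4 ('c'): no match needed
  Position 5 ('d'): no match needed
  Position 6 ('a'): matches sub[1] = 'a'
  Position 7 ('a'): no match needed
  Position 8 ('e'): matches sub[2] = 'e'
Only matched 3/4 characters => not a subsequence

0


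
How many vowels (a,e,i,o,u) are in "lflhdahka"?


Input: lflhdahka
Checking each character:
  'l' at position 0: consonant
  'f' at position 1: consonant
  'l' at position 2: consonant
  'h' at position 3: consonant
  'd' at position 4: consonant
  'a' at position 5: vowel (running total: 1)
  'h' at position 6: consonant
  'k' at position 7: consonant
  'a' at position 8: vowel (running total: 2)
Total vowels: 2

2


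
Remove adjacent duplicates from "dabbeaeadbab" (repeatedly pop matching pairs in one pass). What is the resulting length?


Input: dabbeaeadbab
Stack-based adjacent duplicate removal:
  Read 'd': push. Stack: d
  Read 'a': push. Stack: da
  Read 'b': push. Stack: dab
  Read 'b': matches stack top 'b' => pop. Stack: da
  Read 'e': push. Stack: dae
  Read 'a': push. Stack: daea
  Read 'e': push. Stack: daeae
  Read 'a': push. Stack: daeaea
  Read 'd': push. Stack: daeaead
  Read 'b': push. Stack: daeaeadb
  Read 'a': push. Stack: daeaeadba
  Read 'b': push. Stack: daeaeadbab
Final stack: "daeaeadbab" (length 10)

10


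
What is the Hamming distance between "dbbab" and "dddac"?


Comparing "dbbab" and "dddac" position by position:
  Position 0: 'd' vs 'd' => same
  Position 1: 'b' vs 'd' => differ
  Position 2: 'b' vs 'd' => differ
  Position 3: 'a' vs 'a' => same
  Position 4: 'b' vs 'c' => differ
Total differences (Hamming distance): 3

3


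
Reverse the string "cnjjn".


Input: cnjjn
Reading characters right to left:
  Position 4: 'n'
  Position 3: 'j'
  Position 2: 'j'
  Position 1: 'n'
  Position 0: 'c'
Reversed: njjnc

njjnc


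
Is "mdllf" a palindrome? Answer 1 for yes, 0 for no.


Input: mdllf
Reversed: flldm
  Compare pos 0 ('m') with pos 4 ('f'): MISMATCH
  Compare pos 1 ('d') with pos 3 ('l'): MISMATCH
Result: not a palindrome

0


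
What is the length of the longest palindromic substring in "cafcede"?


Input: "cafcede"
Checking substrings for palindromes:
  [4:7] "ede" (len 3) => palindrome
Longest palindromic substring: "ede" with length 3

3


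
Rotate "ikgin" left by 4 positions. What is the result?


Input: "ikgin", rotate left by 4
First 4 characters: "ikgi"
Remaining characters: "n"
Concatenate remaining + first: "n" + "ikgi" = "nikgi"

nikgi


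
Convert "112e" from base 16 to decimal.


Input: "112e" in base 16
Positional expansion:
  Digit '1' (value 1) x 16^3 = 4096
  Digit '1' (value 1) x 16^2 = 256
  Digit '2' (value 2) x 16^1 = 32
  Digit 'e' (value 14) x 16^0 = 14
Sum = 4398

4398


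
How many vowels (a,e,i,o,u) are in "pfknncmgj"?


Input: pfknncmgj
Checking each character:
  'p' at position 0: consonant
  'f' at position 1: consonant
  'k' at position 2: consonant
  'n' at position 3: consonant
  'n' at position 4: consonant
  'c' at position 5: consonant
  'm' at position 6: consonant
  'g' at position 7: consonant
  'j' at position 8: consonant
Total vowels: 0

0


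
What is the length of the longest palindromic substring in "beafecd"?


Input: "beafecd"
Checking substrings for palindromes:
  No multi-char palindromic substrings found
Longest palindromic substring: "b" with length 1

1


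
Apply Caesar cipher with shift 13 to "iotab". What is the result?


Caesar cipher: shift "iotab" by 13
  'i' (pos 8) + 13 = pos 21 = 'v'
  'o' (pos 14) + 13 = pos 1 = 'b'
  't' (pos 19) + 13 = pos 6 = 'g'
  'a' (pos 0) + 13 = pos 13 = 'n'
  'b' (pos 1) + 13 = pos 14 = 'o'
Result: vbgno

vbgno


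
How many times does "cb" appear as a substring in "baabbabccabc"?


Searching for "cb" in "baabbabccabc"
Scanning each position:
  Position 0: "ba" => no
  Position 1: "aa" => no
  Position 2: "ab" => no
  Position 3: "bb" => no
  Position 4: "ba" => no
  Position 5: "ab" => no
  Position 6: "bc" => no
  Position 7: "cc" => no
  Position 8: "ca" => no
  Position 9: "ab" => no
  Position 10: "bc" => no
Total occurrences: 0

0


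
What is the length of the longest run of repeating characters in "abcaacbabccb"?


Input: "abcaacbabccb"
Scanning for longest run:
  Position 1 ('b'): new char, reset run to 1
  Position 2 ('c'): new char, reset run to 1
  Position 3 ('a'): new char, reset run to 1
  Position 4 ('a'): continues run of 'a', length=2
  Position 5 ('c'): new char, reset run to 1
  Position 6 ('b'): new char, reset run to 1
  Position 7 ('a'): new char, reset run to 1
  Position 8 ('b'): new char, reset run to 1
  Position 9 ('c'): new char, reset run to 1
  Position 10 ('c'): continues run of 'c', length=2
  Position 11 ('b'): new char, reset run to 1
Longest run: 'a' with length 2

2


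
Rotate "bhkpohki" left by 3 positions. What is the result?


Input: "bhkpohki", rotate left by 3
First 3 characters: "bhk"
Remaining characters: "pohki"
Concatenate remaining + first: "pohki" + "bhk" = "pohkibhk"

pohkibhk


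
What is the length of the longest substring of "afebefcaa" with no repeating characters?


Input: "afebefcaa"
Sliding window (track last position of each char):
  Position 0 ('a'): window [0,0] length 1 -- new best
  Position 1 ('f'): window [0,1] length 2 -- new best
  Position 2 ('e'): window [0,2] length 3 -- new best
  Position 3 ('b'): window [0,3] length 4 -- new best
  Position 4 ('e'): repeat (last at 2), move window start to 3
  Position 4 ('e'): window [3,4] length 2
  Position 5 ('f'): window [3,5] length 3
  Position 6 ('c'): window [3,6] length 4
  Position 7 ('a'): window [3,7] length 5 -- new best
  Position 8 ('a'): repeat (last at 7), move window start to 8
  Position 8 ('a'): window [8,8] length 1
Longest substring with no repeats: "befca" with length 5

5


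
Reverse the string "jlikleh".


Input: jlikleh
Reading characters right to left:
  Position 6: 'h'
  Position 5: 'e'
  Position 4: 'l'
  Position 3: 'k'
  Position 2: 'i'
  Position 1: 'l'
  Position 0: 'j'
Reversed: helkilj

helkilj


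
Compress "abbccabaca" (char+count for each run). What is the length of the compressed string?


Input: abbccabaca
Runs:
  'a' x 1 => "a1"
  'b' x 2 => "b2"
  'c' x 2 => "c2"
  'a' x 1 => "a1"
  'b' x 1 => "b1"
  'a' x 1 => "a1"
  'c' x 1 => "c1"
  'a' x 1 => "a1"
Compressed: "a1b2c2a1b1a1c1a1"
Compressed length: 16

16


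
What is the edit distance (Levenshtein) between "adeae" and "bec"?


Computing edit distance: "adeae" -> "bec"
DP table:
           b    e    c
      0    1    2    3
  a   1    1    2    3
  d   2    2    2    3
  e   3    3    2    3
  a   4    4    3    3
  e   5    5    4    4
Edit distance = dp[5][3] = 4

4


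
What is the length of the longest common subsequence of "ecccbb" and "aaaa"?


LCS of "ecccbb" and "aaaa"
DP table:
           a    a    a    a
      0    0    0    0    0
  e   0    0    0    0    0
  c   0    0    0    0    0
  c   0    0    0    0    0
  c   0    0    0    0    0
  b   0    0    0    0    0
  b   0    0    0    0    0
LCS length = dp[6][4] = 0

0


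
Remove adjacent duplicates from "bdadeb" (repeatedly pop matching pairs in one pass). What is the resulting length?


Input: bdadeb
Stack-based adjacent duplicate removal:
  Read 'b': push. Stack: b
  Read 'd': push. Stack: bd
  Read 'a': push. Stack: bda
  Read 'd': push. Stack: bdad
  Read 'e': push. Stack: bdade
  Read 'b': push. Stack: bdadeb
Final stack: "bdadeb" (length 6)

6


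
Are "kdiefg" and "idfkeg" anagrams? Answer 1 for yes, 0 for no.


Strings: "kdiefg", "idfkeg"
Sorted first:  defgik
Sorted second: defgik
Sorted forms match => anagrams

1


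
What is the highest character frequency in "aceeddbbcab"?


Input: aceeddbbcab
Character counts:
  'a': 2
  'b': 3
  'c': 2
  'd': 2
  'e': 2
Maximum frequency: 3

3


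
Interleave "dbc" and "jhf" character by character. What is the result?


Interleaving "dbc" and "jhf":
  Position 0: 'd' from first, 'j' from second => "dj"
  Position 1: 'b' from first, 'h' from second => "bh"
  Position 2: 'c' from first, 'f' from second => "cf"
Result: djbhcf

djbhcf


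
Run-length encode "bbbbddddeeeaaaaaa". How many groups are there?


Input: bbbbddddeeeaaaaaa
Scanning for consecutive runs:
  Group 1: 'b' x 4 (positions 0-3)
  Group 2: 'd' x 4 (positions 4-7)
  Group 3: 'e' x 3 (positions 8-10)
  Group 4: 'a' x 6 (positions 11-16)
Total groups: 4

4


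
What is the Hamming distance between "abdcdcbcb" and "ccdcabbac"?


Comparing "abdcdcbcb" and "ccdcabbac" position by position:
  Position 0: 'a' vs 'c' => differ
  Position 1: 'b' vs 'c' => differ
  Position 2: 'd' vs 'd' => same
  Position 3: 'c' vs 'c' => same
  Position 4: 'd' vs 'a' => differ
  Position 5: 'c' vs 'b' => differ
  Position 6: 'b' vs 'b' => same
  Position 7: 'c' vs 'a' => differ
  Position 8: 'b' vs 'c' => differ
Total differences (Hamming distance): 6

6


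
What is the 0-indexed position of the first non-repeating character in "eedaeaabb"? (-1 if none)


Input: eedaeaabb
Character frequencies:
  'a': 3
  'b': 2
  'd': 1
  'e': 3
Scanning left to right for freq == 1:
  Position 0 ('e'): freq=3, skip
  Position 1 ('e'): freq=3, skip
  Position 2 ('d'): unique! => answer = 2

2


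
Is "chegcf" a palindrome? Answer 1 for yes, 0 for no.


Input: chegcf
Reversed: fcgehc
  Compare pos 0 ('c') with pos 5 ('f'): MISMATCH
  Compare pos 1 ('h') with pos 4 ('c'): MISMATCH
  Compare pos 2 ('e') with pos 3 ('g'): MISMATCH
Result: not a palindrome

0


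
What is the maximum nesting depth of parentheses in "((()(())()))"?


Input: "((()(())()))"
Tracking depth:
  Position 0 '(': depth becomes 1
  Position 1 '(': depth becomes 2
  Position 2 '(': depth becomes 3
  Position 3 ')': depth becomes 2
  Position 4 '(': depth becomes 3
  Position 5 '(': depth becomes 4
  Position 6 ')': depth becomes 3
  Position 7 ')': depth becomes 2
  Position 8 '(': depth becomes 3
  Position 9 ')': depth becomes 2
  Position 10 ')': depth becomes 1
  Position 11 ')': depth becomes 0
Maximum depth reached: 4

4


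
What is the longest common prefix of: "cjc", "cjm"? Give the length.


Words: cjc, cjm
  Position 0: all 'c' => match
  Position 1: all 'j' => match
  Position 2: ('c', 'm') => mismatch, stop
LCP = "cj" (length 2)

2


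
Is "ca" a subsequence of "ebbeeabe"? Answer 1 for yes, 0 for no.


Check if "ca" is a subsequence of "ebbeeabe"
Greedy scan:
  Position 0 ('e'): no match needed
  Position 1 ('b'): no match needed
  Position 2 ('b'): no match needed
  Position 3 ('e'): no match needed
  Position 4 ('e'): no match needed
  Position 5 ('a'): no match needed
  Position 6 ('b'): no match needed
  Position 7 ('e'): no match needed
Only matched 0/2 characters => not a subsequence

0


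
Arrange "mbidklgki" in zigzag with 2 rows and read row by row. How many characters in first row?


Zigzag "mbidklgki" into 2 rows:
Placing characters:
  'm' => row 0
  'b' => row 1
  'i' => row 0
  'd' => row 1
  'k' => row 0
  'l' => row 1
  'g' => row 0
  'k' => row 1
  'i' => row 0
Rows:
  Row 0: "mikgi"
  Row 1: "bdlk"
First row length: 5

5


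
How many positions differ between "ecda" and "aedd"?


Comparing "ecda" and "aedd" position by position:
  Position 0: 'e' vs 'a' => DIFFER
  Position 1: 'c' vs 'e' => DIFFER
  Position 2: 'd' vs 'd' => same
  Position 3: 'a' vs 'd' => DIFFER
Positions that differ: 3

3


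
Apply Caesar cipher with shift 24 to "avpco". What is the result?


Caesar cipher: shift "avpco" by 24
  'a' (pos 0) + 24 = pos 24 = 'y'
  'v' (pos 21) + 24 = pos 19 = 't'
  'p' (pos 15) + 24 = pos 13 = 'n'
  'c' (pos 2) + 24 = pos 0 = 'a'
  'o' (pos 14) + 24 = pos 12 = 'm'
Result: ytnam

ytnam


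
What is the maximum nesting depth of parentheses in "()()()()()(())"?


Input: "()()()()()(())"
Tracking depth:
  Position 0 '(': depth becomes 1
  Position 1 ')': depth becomes 0
  Position 2 '(': depth becomes 1
  Position 3 ')': depth becomes 0
  Position 4 '(': depth becomes 1
  Position 5 ')': depth becomes 0
  Position 6 '(': depth becomes 1
  Position 7 ')': depth becomes 0
  Position 8 '(': depth becomes 1
  Position 9 ')': depth becomes 0
  Position 10 '(': depth becomes 1
  Position 11 '(': depth becomes 2
  Position 12 ')': depth becomes 1
  Position 13 ')': depth becomes 0
Maximum depth reached: 2

2


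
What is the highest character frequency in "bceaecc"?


Input: bceaecc
Character counts:
  'a': 1
  'b': 1
  'c': 3
  'e': 2
Maximum frequency: 3

3


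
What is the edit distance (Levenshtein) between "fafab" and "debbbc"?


Computing edit distance: "fafab" -> "debbbc"
DP table:
           d    e    b    b    b    c
      0    1    2    3    4    5    6
  f   1    1    2    3    4    5    6
  a   2    2    2    3    4    5    6
  f   3    3    3    3    4    5    6
  a   4    4    4    4    4    5    6
  b   5    5    5    4    4    4    5
Edit distance = dp[5][6] = 5

5


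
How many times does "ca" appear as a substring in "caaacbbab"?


Searching for "ca" in "caaacbbab"
Scanning each position:
  Position 0: "ca" => MATCH
  Position 1: "aa" => no
  Position 2: "aa" => no
  Position 3: "ac" => no
  Position 4: "cb" => no
  Position 5: "bb" => no
  Position 6: "ba" => no
  Position 7: "ab" => no
Total occurrences: 1

1


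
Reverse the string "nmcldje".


Input: nmcldje
Reading characters right to left:
  Position 6: 'e'
  Position 5: 'j'
  Position 4: 'd'
  Position 3: 'l'
  Position 2: 'c'
  Position 1: 'm'
  Position 0: 'n'
Reversed: ejdlcmn

ejdlcmn


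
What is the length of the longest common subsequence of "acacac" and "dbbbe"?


LCS of "acacac" and "dbbbe"
DP table:
           d    b    b    b    e
      0    0    0    0    0    0
  a   0    0    0    0    0    0
  c   0    0    0    0    0    0
  a   0    0    0    0    0    0
  c   0    0    0    0    0    0
  a   0    0    0    0    0    0
  c   0    0    0    0    0    0
LCS length = dp[6][5] = 0

0


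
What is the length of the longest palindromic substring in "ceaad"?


Input: "ceaad"
Checking substrings for palindromes:
  [2:4] "aa" (len 2) => palindrome
Longest palindromic substring: "aa" with length 2

2


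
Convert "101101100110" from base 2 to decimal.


Input: "101101100110" in base 2
Positional expansion:
  Digit '1' (value 1) x 2^11 = 2048
  Digit '0' (value 0) x 2^10 = 0
  Digit '1' (value 1) x 2^9 = 512
  Digit '1' (value 1) x 2^8 = 256
  Digit '0' (value 0) x 2^7 = 0
  Digit '1' (value 1) x 2^6 = 64
  Digit '1' (value 1) x 2^5 = 32
  Digit '0' (value 0) x 2^4 = 0
  Digit '0' (value 0) x 2^3 = 0
  Digit '1' (value 1) x 2^2 = 4
  Digit '1' (value 1) x 2^1 = 2
  Digit '0' (value 0) x 2^0 = 0
Sum = 2918

2918


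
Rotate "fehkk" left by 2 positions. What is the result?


Input: "fehkk", rotate left by 2
First 2 characters: "fe"
Remaining characters: "hkk"
Concatenate remaining + first: "hkk" + "fe" = "hkkfe"

hkkfe


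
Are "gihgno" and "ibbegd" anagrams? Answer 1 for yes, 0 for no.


Strings: "gihgno", "ibbegd"
Sorted first:  gghino
Sorted second: bbdegi
Differ at position 0: 'g' vs 'b' => not anagrams

0


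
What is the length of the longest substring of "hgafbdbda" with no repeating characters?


Input: "hgafbdbda"
Sliding window (track last position of each char):
  Position 0 ('h'): window [0,0] length 1 -- new best
  Position 1 ('g'): window [0,1] length 2 -- new best
  Position 2 ('a'): window [0,2] length 3 -- new best
  Position 3 ('f'): window [0,3] length 4 -- new best
  Position 4 ('b'): window [0,4] length 5 -- new best
  Position 5 ('d'): window [0,5] length 6 -- new best
  Position 6 ('b'): repeat (last at 4), move window start to 5
  Position 6 ('b'): window [5,6] length 2
  Position 7 ('d'): repeat (last at 5), move window start to 6
  Position 7 ('d'): window [6,7] length 2
  Position 8 ('a'): window [6,8] length 3
Longest substring with no repeats: "hgafbd" with length 6

6


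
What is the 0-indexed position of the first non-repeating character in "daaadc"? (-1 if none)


Input: daaadc
Character frequencies:
  'a': 3
  'c': 1
  'd': 2
Scanning left to right for freq == 1:
  Position 0 ('d'): freq=2, skip
  Position 1 ('a'): freq=3, skip
  Position 2 ('a'): freq=3, skip
  Position 3 ('a'): freq=3, skip
  Position 4 ('d'): freq=2, skip
  Position 5 ('c'): unique! => answer = 5

5


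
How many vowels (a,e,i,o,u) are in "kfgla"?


Input: kfgla
Checking each character:
  'k' at position 0: consonant
  'f' at position 1: consonant
  'g' at position 2: consonant
  'l' at position 3: consonant
  'a' at position 4: vowel (running total: 1)
Total vowels: 1

1


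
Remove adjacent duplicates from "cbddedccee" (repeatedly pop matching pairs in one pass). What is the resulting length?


Input: cbddedccee
Stack-based adjacent duplicate removal:
  Read 'c': push. Stack: c
  Read 'b': push. Stack: cb
  Read 'd': push. Stack: cbd
  Read 'd': matches stack top 'd' => pop. Stack: cb
  Read 'e': push. Stack: cbe
  Read 'd': push. Stack: cbed
  Read 'c': push. Stack: cbedc
  Read 'c': matches stack top 'c' => pop. Stack: cbed
  Read 'e': push. Stack: cbede
  Read 'e': matches stack top 'e' => pop. Stack: cbed
Final stack: "cbed" (length 4)

4


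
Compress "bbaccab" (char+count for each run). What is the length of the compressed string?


Input: bbaccab
Runs:
  'b' x 2 => "b2"
  'a' x 1 => "a1"
  'c' x 2 => "c2"
  'a' x 1 => "a1"
  'b' x 1 => "b1"
Compressed: "b2a1c2a1b1"
Compressed length: 10

10


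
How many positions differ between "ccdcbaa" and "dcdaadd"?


Comparing "ccdcbaa" and "dcdaadd" position by position:
  Position 0: 'c' vs 'd' => DIFFER
  Position 1: 'c' vs 'c' => same
  Position 2: 'd' vs 'd' => same
  Position 3: 'c' vs 'a' => DIFFER
  Position 4: 'b' vs 'a' => DIFFER
  Position 5: 'a' vs 'd' => DIFFER
  Position 6: 'a' vs 'd' => DIFFER
Positions that differ: 5

5


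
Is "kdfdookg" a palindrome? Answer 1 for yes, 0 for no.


Input: kdfdookg
Reversed: gkoodfdk
  Compare pos 0 ('k') with pos 7 ('g'): MISMATCH
  Compare pos 1 ('d') with pos 6 ('k'): MISMATCH
  Compare pos 2 ('f') with pos 5 ('o'): MISMATCH
  Compare pos 3 ('d') with pos 4 ('o'): MISMATCH
Result: not a palindrome

0


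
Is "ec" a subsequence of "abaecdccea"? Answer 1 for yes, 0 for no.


Check if "ec" is a subsequence of "abaecdccea"
Greedy scan:
  Position 0 ('a'): no match needed
  Position 1 ('b'): no match needed
  Position 2 ('a'): no match needed
  Position 3 ('e'): matches sub[0] = 'e'
  Position 4 ('c'): matches sub[1] = 'c'
  Position 5 ('d'): no match needed
  Position 6 ('c'): no match needed
  Position 7 ('c'): no match needed
  Position 8 ('e'): no match needed
  Position 9 ('a'): no match needed
All 2 characters matched => is a subsequence

1


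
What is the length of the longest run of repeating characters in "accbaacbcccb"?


Input: "accbaacbcccb"
Scanning for longest run:
  Position 1 ('c'): new char, reset run to 1
  Position 2 ('c'): continues run of 'c', length=2
  Position 3 ('b'): new char, reset run to 1
  Position 4 ('a'): new char, reset run to 1
  Position 5 ('a'): continues run of 'a', length=2
  Position 6 ('c'): new char, reset run to 1
  Position 7 ('b'): new char, reset run to 1
  Position 8 ('c'): new char, reset run to 1
  Position 9 ('c'): continues run of 'c', length=2
  Position 10 ('c'): continues run of 'c', length=3
  Position 11 ('b'): new char, reset run to 1
Longest run: 'c' with length 3

3


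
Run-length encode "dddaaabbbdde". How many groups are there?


Input: dddaaabbbdde
Scanning for consecutive runs:
  Group 1: 'd' x 3 (positions 0-2)
  Group 2: 'a' x 3 (positions 3-5)
  Group 3: 'b' x 3 (positions 6-8)
  Group 4: 'd' x 2 (positions 9-10)
  Group 5: 'e' x 1 (positions 11-11)
Total groups: 5

5
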